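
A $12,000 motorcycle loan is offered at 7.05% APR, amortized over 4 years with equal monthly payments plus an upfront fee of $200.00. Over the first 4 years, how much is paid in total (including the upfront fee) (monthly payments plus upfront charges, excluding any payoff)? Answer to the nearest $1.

Monthly rate = 7.05%/12 = 0.0058750; payment = 12,000 × 0.0058750 / (1 − (1+0.0058750)^−48) = $287.63.
Total outlay = 48 × $287.63 + $200.00 = $14,006.24.

$14,006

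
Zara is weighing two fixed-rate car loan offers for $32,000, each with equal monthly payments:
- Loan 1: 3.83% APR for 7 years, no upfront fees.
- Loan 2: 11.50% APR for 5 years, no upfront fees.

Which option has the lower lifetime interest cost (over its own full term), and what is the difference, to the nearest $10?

Loan 1: monthly rate = 3.83%/12 = 0.0031917; payment = 32,000 × 0.0031917 / (1 − (1+0.0031917)^−84) = $434.90.
Total interest on Loan 1 = 84 × $434.90 − $32,000 = $4,531.60.
Loan 2: at 11.50% the monthly rate is 0.0095833, so the payment is 32,000 × 0.0095833 / (1 − 1.0095833^−60) = $703.76.
Total interest on Loan 2 = 60 × $703.76 − $32,000 = $10,225.60.
Loan 1 is lower by $5,694.00.

Loan 1 by $5,690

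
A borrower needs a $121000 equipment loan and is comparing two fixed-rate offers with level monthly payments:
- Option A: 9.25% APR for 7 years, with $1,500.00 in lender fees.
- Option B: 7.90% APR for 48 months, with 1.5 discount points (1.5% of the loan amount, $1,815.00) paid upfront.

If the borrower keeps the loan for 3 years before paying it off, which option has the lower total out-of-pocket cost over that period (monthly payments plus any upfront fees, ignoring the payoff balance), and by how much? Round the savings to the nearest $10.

Option A: monthly rate = 9.25%/12 = 0.0077083; payment = 121,000 × 0.0077083 / (1 − (1+0.0077083)^−84) = $1,962.17.
Option B: at 7.90% the monthly rate is 0.0065833, so the payment is 121,000 × 0.0065833 / (1 − 1.0065833^−48) = $2,948.29.
Over 36 months: Option A costs 36 × $1,962.17 + $1,500.00 = $72,138.12; Option B costs 36 × $2,948.29 + $1,815.00 = $107,953.44.
Option A is cheaper by $107,953.44 − $72,138.12 = $35,815.32.

Option A by $35,820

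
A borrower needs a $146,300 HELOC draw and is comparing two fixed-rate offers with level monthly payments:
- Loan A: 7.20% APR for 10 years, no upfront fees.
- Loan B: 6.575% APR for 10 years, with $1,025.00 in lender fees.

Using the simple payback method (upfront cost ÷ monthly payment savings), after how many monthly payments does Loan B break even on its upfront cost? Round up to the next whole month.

Loan A: monthly rate = 7.2%/12 = 0.0060000; payment = 146,300 × 0.0060000 / (1 − (1+0.0060000)^−120) = $1,713.79.
Loan B: monthly rate = 6.575%/12 = 0.0054792; payment = 146,300 × 0.0054792 / (1 − (1+0.0054792)^−120) = $1,666.80.
Monthly savings = $1,713.79 − $1,666.80 = $46.99.
Break-even = $1,025.00 / $46.99 = 21.81 → 22 months.

22 months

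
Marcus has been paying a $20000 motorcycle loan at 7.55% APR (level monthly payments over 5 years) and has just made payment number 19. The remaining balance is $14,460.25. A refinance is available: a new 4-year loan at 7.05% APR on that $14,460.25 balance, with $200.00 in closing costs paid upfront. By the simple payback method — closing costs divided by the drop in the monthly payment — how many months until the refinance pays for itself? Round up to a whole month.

Current payment = 20,000 × 7.55%/12 / (1 − (1+0.0062917)^−60) = $401.23.
Refinanced payment = 14,460.25 × 0.0058750 / (1 − (1+0.0058750)^−48) = $346.60.
Monthly savings = $401.23 − $346.60 = $54.63.
Break-even = $200.00 / $54.63 = 3.66 → 4 months.

4 months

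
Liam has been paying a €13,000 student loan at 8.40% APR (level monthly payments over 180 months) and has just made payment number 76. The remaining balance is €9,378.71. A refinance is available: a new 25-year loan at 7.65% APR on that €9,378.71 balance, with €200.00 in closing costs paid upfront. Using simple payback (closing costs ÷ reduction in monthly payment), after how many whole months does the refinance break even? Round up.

Current payment = 13,000 × 8.4%/12 / (1 − (1+0.0070000)^−180) = €127.26.
Refinanced payment = 9,378.71 × 0.0063750 / (1 − (1+0.0063750)^−300) = €70.23.
Monthly savings = €127.26 − €70.23 = €57.03.
Break-even = €200.00 / €57.03 = 3.51 → 4 months.

4 months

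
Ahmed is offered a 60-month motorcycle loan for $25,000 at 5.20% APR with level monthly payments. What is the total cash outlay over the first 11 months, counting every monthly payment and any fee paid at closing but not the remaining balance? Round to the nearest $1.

Monthly rate = 5.2%/12 = 0.0043333; payment = 25,000 × 0.0043333 / (1 − (1+0.0043333)^−60) = $474.07.
Total outlay = 11 × $474.07 = $5,214.77.

$5,215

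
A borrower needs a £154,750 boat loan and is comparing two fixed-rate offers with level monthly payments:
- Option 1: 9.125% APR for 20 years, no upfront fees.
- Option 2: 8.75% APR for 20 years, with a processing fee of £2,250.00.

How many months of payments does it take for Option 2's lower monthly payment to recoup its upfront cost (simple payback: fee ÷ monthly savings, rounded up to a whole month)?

61 months

Option 1: at 9.125% the monthly rate is 0.0076042, so the payment is 154,750 × 0.0076042 / (1 − 1.0076042^−240) = £1,404.79.
Option 2: monthly rate = 8.75%/12 = 0.0072917; payment = 154,750 × 0.0072917 / (1 − (1+0.0072917)^−240) = £1,367.54.
Monthly savings = £1,404.79 − £1,367.54 = £37.25.
Break-even = £2,250.00 / £37.25 = 60.40 → 61 months.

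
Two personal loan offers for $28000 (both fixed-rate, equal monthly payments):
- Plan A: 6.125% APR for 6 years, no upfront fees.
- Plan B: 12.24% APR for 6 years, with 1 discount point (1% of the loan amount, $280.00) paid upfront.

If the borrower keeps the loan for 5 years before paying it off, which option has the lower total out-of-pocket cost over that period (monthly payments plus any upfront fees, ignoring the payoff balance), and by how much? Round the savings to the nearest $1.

Plan A: monthly rate = 6.125%/12 = 0.0051042; payment = 28,000 × 0.0051042 / (1 − (1+0.0051042)^−72) = $465.69.
Plan B: monthly rate = 12.24%/12 = 0.0102000; payment = 28,000 × 0.0102000 / (1 − (1+0.0102000)^−72) = $550.91.
Over 60 months: Plan A costs 60 × $465.69 = $27,941.40; Plan B costs 60 × $550.91 + $280.00 = $33,334.60.
Plan A is cheaper by $33,334.60 − $27,941.40 = $5,393.20.

Plan A by $5,393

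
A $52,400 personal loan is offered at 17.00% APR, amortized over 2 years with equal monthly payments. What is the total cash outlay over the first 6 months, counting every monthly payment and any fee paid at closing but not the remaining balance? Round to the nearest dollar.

At 17.00% the monthly rate is 0.0141667, so the payment is 52,400 × 0.0141667 / (1 − 1.0141667^−24) = $2,590.77.
Total outlay = 6 × $2,590.77 = $15,544.62.

$15,545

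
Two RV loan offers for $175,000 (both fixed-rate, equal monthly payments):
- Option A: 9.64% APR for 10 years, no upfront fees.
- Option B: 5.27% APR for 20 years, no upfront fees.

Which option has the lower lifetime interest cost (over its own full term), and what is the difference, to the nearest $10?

Option A by $10,140

Option A: at 9.64% the monthly rate is 0.0080333, so the payment is 175,000 × 0.0080333 / (1 − 1.0080333^−120) = $2,277.89.
Total interest on Option A = 120 × $2,277.89 − $175,000 = $98,346.80.
Option B: at 5.27% the monthly rate is 0.0043917, so the payment is 175,000 × 0.0043917 / (1 − 1.0043917^−240) = $1,181.18.
Total interest on Option B = 240 × $1,181.18 − $175,000 = $108,483.20.
Option A is lower by $10,136.40.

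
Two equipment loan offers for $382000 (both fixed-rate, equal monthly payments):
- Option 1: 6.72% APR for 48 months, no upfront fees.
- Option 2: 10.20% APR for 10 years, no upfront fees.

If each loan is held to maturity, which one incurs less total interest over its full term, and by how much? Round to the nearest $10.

Option 1: at 6.72% the monthly rate is 0.0056000, so the payment is 382,000 × 0.0056000 / (1 − 1.0056000^−48) = $9,097.92.
Total interest on Option 1 = 48 × $9,097.92 − $382,000 = $54,700.16.
Option 2: monthly rate = 10.2%/12 = 0.0085000; payment = 382,000 × 0.0085000 / (1 − (1+0.0085000)^−120) = $5,090.56.
Total interest on Option 2 = 120 × $5,090.56 − $382,000 = $228,867.20.
Option 1 is lower by $174,167.04.

Option 1 by $174,170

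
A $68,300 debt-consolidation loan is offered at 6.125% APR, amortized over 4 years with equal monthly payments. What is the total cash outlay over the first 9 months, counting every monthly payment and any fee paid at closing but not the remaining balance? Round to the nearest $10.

Monthly rate = 6.125%/12 = 0.0051042; payment = 68,300 × 0.0051042 / (1 − (1+0.0051042)^−48) = $1,607.94.
Total outlay = 9 × $1,607.94 = $14,471.46.

$14,470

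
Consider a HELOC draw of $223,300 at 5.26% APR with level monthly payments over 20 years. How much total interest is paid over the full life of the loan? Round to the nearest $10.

$138,130

At 5.26% the monthly rate is 0.0043833, so the payment is 223,300 × 0.0043833 / (1 − 1.0043833^−240) = $1,505.94.
Total paid = 240 × $1,505.94 = $361,425.60; interest = $361,425.60 − $223,300 = $138,125.60.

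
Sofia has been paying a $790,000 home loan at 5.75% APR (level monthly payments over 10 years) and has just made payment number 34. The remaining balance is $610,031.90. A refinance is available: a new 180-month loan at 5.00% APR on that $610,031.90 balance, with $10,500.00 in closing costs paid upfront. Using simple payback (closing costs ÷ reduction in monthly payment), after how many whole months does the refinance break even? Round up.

Current payment = 790,000 × 5.75%/12 / (1 − (1+0.0047917)^−120) = $8,671.77.
Refinanced payment = 610,031.90 × 0.0041667 / (1 − (1+0.0041667)^−180) = $4,824.09.
Monthly savings = $8,671.77 − $4,824.09 = $3,847.68.
Break-even = $10,500.00 / $3,847.68 = 2.73 → 3 months.

3 months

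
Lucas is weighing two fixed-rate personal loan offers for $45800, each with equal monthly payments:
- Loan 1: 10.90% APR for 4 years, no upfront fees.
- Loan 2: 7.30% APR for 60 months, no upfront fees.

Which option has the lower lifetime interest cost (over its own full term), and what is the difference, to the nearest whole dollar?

Loan 1: at 10.90% the monthly rate is 0.0090833, so the payment is 45,800 × 0.0090833 / (1 − 1.0090833^−48) = $1,181.50.
Total interest on Loan 1 = 48 × $1,181.50 − $45,800 = $10,912.00.
Loan 2: monthly rate = 7.3%/12 = 0.0060833; payment = 45,800 × 0.0060833 / (1 − (1+0.0060833)^−60) = $913.39.
Total interest on Loan 2 = 60 × $913.39 − $45,800 = $9,003.40.
Loan 2 is lower by $1,908.60.

Loan 2 by $1,909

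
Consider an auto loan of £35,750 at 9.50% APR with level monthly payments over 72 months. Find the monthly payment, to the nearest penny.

At 9.50% the monthly rate is 0.0079167, so the payment is 35,750 × 0.0079167 / (1 − 1.0079167^−72) = £653.32.

£653.32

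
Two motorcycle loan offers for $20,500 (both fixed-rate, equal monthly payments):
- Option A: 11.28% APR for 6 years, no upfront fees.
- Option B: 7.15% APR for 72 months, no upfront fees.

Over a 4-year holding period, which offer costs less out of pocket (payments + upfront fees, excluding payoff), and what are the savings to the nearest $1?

Option B by $2,024

Option A: monthly rate = 11.28%/12 = 0.0094000; payment = 20,500 × 0.0094000 / (1 − (1+0.0094000)^−72) = $393.14.
Option B: monthly rate = 7.15%/12 = 0.0059583; payment = 20,500 × 0.0059583 / (1 − (1+0.0059583)^−72) = $350.98.
Over 48 months: Option A costs 48 × $393.14 = $18,870.72; Option B costs 48 × $350.98 = $16,847.04.
Option B is cheaper by $18,870.72 − $16,847.04 = $2,023.68.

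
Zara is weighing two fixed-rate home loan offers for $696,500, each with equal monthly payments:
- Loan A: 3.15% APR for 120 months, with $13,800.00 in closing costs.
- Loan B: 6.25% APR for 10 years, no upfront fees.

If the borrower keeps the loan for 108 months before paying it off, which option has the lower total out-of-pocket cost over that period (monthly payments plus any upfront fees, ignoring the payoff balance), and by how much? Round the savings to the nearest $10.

Loan A by $99,220

Loan A: monthly rate = 3.15%/12 = 0.0026250; payment = 696,500 × 0.0026250 / (1 − (1+0.0026250)^−120) = $6,773.79.
Loan B: at 6.25% the monthly rate is 0.0052083, so the payment is 696,500 × 0.0052083 / (1 − 1.0052083^−120) = $7,820.31.
Over 108 months: Loan A costs 108 × $6,773.79 + $13,800.00 = $745,369.32; Loan B costs 108 × $7,820.31 = $844,593.48.
Loan A is cheaper by $844,593.48 − $745,369.32 = $99,224.16.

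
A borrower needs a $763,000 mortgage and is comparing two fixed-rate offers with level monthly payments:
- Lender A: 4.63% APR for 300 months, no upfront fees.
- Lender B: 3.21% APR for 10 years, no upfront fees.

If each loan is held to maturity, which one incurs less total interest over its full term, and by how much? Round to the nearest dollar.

Lender A: monthly rate = 4.63%/12 = 0.0038583; payment = 763,000 × 0.0038583 / (1 − (1+0.0038583)^−300) = $4,297.50.
Total interest on Lender A = 300 × $4,297.50 − $763,000 = $526,250.00.
Lender B: monthly rate = 3.21%/12 = 0.0026750; payment = 763,000 × 0.0026750 / (1 − (1+0.0026750)^−120) = $7,441.78.
Total interest on Lender B = 120 × $7,441.78 − $763,000 = $130,013.60.
Lender B is lower by $396,236.40.

Lender B by $396,236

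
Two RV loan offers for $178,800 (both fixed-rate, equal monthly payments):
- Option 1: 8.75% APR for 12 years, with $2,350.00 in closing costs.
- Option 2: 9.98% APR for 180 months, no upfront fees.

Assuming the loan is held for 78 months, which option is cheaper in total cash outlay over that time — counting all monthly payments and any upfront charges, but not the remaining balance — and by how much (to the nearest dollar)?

Option 2 by $9,409

Option 1: at 8.75% the monthly rate is 0.0072917, so the payment is 178,800 × 0.0072917 / (1 − 1.0072917^−144) = $2,009.71.
Option 2: monthly rate = 9.98%/12 = 0.0083167; payment = 178,800 × 0.0083167 / (1 − (1+0.0083167)^−180) = $1,919.21.
Over 78 months: Option 1 costs 78 × $2,009.71 + $2,350.00 = $159,107.38; Option 2 costs 78 × $1,919.21 = $149,698.38.
Option 2 is cheaper by $159,107.38 − $149,698.38 = $9,409.00.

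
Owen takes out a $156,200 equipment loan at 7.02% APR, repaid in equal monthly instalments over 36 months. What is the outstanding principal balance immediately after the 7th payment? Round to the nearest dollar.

With monthly rate i = 7.02%/12 = 0.0058500, the balance after k of n payments is P · [(1+i)^n − (1+i)^k] / [(1+i)^n − 1].
(1+0.0058500)^36 = 1.23366127 and (1+0.0058500)^7 = 1.04167572, so the balance is 156,200 × (1.23366127 − 1.04167572) / (1.23366127 − 1) = $128,340.24.

$128,340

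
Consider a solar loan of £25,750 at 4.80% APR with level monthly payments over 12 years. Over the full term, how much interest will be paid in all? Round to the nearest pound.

At 4.80% the monthly rate is 0.0040000, so the payment is 25,750 × 0.0040000 / (1 − 1.0040000^−144) = £235.58.
Total paid = 144 × £235.58 = £33,923.52; interest = £33,923.52 − £25,750 = £8,173.52.

£8,174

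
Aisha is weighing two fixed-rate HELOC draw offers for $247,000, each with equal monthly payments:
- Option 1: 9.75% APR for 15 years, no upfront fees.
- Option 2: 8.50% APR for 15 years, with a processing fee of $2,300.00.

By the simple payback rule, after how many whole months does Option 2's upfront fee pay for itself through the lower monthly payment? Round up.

13 months

Option 1: monthly rate = 9.75%/12 = 0.0081250; payment = 247,000 × 0.0081250 / (1 − (1+0.0081250)^−180) = $2,616.63.
Option 2: at 8.50% the monthly rate is 0.0070833, so the payment is 247,000 × 0.0070833 / (1 − 1.0070833^−180) = $2,432.31.
Monthly savings = $2,616.63 − $2,432.31 = $184.32.
Break-even = $2,300.00 / $184.32 = 12.48 → 13 months.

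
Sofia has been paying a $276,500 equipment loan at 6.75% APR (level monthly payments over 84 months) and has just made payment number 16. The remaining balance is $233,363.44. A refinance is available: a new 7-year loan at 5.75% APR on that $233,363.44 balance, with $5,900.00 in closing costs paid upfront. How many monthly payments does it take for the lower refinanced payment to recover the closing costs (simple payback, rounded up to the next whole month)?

Current payment = 276,500 × 6.75%/12 / (1 − (1+0.0056250)^−84) = $4,139.42.
Refinanced payment = 233,363.44 × 0.0047917 / (1 − (1+0.0047917)^−84) = $3,381.20.
Monthly savings = $4,139.42 − $3,381.20 = $758.22.
Break-even = $5,900.00 / $758.22 = 7.78 → 8 months.

8 months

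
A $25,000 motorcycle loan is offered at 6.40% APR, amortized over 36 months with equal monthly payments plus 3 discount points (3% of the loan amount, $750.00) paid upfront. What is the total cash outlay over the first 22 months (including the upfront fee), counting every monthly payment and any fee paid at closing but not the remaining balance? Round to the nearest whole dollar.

$17,582

At 6.40% the monthly rate is 0.0053333, so the payment is 25,000 × 0.0053333 / (1 − 1.0053333^−36) = $765.09.
Total outlay = 22 × $765.09 + $750.00 = $17,581.98.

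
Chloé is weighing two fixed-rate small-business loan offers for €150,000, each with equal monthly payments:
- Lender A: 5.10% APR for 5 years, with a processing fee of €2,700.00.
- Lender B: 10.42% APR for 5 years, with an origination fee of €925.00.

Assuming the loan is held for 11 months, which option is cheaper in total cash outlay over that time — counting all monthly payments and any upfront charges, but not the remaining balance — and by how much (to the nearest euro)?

Lender A by €2,411

Lender A: at 5.10% the monthly rate is 0.0042500, so the payment is 150,000 × 0.0042500 / (1 − 1.0042500^−60) = €2,837.56.
Lender B: monthly rate = 10.42%/12 = 0.0086833; payment = 150,000 × 0.0086833 / (1 − (1+0.0086833)^−60) = €3,218.14.
Over 11 months: Lender A costs 11 × €2,837.56 + €2,700.00 = €33,913.16; Lender B costs 11 × €3,218.14 + €925.00 = €36,324.54.
Lender A is cheaper by €36,324.54 − €33,913.16 = €2,411.38.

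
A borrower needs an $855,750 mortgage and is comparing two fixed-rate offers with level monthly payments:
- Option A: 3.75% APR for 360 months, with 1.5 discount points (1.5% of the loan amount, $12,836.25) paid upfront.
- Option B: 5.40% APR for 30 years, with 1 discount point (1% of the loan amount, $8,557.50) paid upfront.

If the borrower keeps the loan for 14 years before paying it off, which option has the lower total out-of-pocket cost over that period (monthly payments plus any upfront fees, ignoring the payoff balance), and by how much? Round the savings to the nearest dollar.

Option A by $137,209

Option A: at 3.75% the monthly rate is 0.0031250, so the payment is 855,750 × 0.0031250 / (1 − 1.0031250^−360) = $3,963.11.
Option B: at 5.40% the monthly rate is 0.0045000, so the payment is 855,750 × 0.0045000 / (1 − 1.0045000^−360) = $4,805.30.
Over 168 months: Option A costs 168 × $3,963.11 + $12,836.25 = $678,638.73; Option B costs 168 × $4,805.30 + $8,557.50 = $815,847.90.
Option A is cheaper by $815,847.90 − $678,638.73 = $137,209.17.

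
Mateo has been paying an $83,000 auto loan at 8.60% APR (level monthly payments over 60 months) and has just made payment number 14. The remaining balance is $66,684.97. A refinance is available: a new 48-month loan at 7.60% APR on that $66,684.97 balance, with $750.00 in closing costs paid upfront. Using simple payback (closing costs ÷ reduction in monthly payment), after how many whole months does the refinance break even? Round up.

Current payment = 83,000 × 8.6%/12 / (1 − (1+0.0071667)^−60) = $1,706.88.
Refinanced payment = 66,684.97 × 0.0063333 / (1 − (1+0.0063333)^−48) = $1,615.48.
Monthly savings = $1,706.88 − $1,615.48 = $91.40.
Break-even = $750.00 / $91.40 = 8.21 → 9 months.

9 months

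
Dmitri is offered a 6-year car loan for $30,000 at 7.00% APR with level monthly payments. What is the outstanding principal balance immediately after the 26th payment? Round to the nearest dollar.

$20,583

With monthly rate i = 7%/12 = 0.0058333, the balance after k of n payments is P · [(1+i)^n − (1+i)^k] / [(1+i)^n − 1].
(1+0.0058333)^72 = 1.52010550 and (1+0.0058333)^26 = 1.16325955, so the balance is 30,000 × (1.52010550 − 1.16325955) / (1.52010550 − 1) = $20,583.09.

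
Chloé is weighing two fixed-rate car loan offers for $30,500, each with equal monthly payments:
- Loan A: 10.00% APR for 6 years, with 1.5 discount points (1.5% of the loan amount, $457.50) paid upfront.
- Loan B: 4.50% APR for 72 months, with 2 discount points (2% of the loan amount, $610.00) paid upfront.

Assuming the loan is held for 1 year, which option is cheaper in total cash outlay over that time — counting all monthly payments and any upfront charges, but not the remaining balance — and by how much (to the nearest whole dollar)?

Loan A: monthly rate = 10%/12 = 0.0083333; payment = 30,500 × 0.0083333 / (1 − (1+0.0083333)^−72) = $565.04.
Loan B: monthly rate = 4.5%/12 = 0.0037500; payment = 30,500 × 0.0037500 / (1 − (1+0.0037500)^−72) = $484.16.
Over 12 months: Loan A costs 12 × $565.04 + $457.50 = $7,237.98; Loan B costs 12 × $484.16 + $610.00 = $6,419.92.
Loan B is cheaper by $7,237.98 − $6,419.92 = $818.06.

Loan B by $818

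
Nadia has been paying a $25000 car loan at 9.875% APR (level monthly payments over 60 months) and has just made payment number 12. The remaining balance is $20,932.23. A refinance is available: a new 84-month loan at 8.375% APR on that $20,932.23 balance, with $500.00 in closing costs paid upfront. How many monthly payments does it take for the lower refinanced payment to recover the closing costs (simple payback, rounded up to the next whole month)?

3 months

Current payment = 25,000 × 9.875%/12 / (1 − (1+0.0082292)^−60) = $529.64.
Refinanced payment = 20,932.23 × 0.0069792 / (1 − (1+0.0069792)^−84) = $330.18.
Monthly savings = $529.64 − $330.18 = $199.46.
Break-even = $500.00 / $199.46 = 2.51 → 3 months.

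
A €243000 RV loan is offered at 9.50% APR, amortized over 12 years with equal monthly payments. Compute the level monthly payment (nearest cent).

€2,834.29

Monthly rate = 9.5%/12 = 0.0079167; payment = 243,000 × 0.0079167 / (1 − (1+0.0079167)^−144) = €2,834.29.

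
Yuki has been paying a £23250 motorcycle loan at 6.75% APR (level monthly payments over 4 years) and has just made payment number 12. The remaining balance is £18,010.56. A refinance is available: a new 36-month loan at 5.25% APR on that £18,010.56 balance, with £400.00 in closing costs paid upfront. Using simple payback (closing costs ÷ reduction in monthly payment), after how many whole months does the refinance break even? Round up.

33 months

Current payment = 23,250 × 6.75%/12 / (1 − (1+0.0056250)^−48) = £554.06.
Refinanced payment = 18,010.56 × 0.0043750 / (1 − (1+0.0043750)^−36) = £541.82.
Monthly savings = £554.06 − £541.82 = £12.24.
Break-even = £400.00 / £12.24 = 32.68 → 33 months.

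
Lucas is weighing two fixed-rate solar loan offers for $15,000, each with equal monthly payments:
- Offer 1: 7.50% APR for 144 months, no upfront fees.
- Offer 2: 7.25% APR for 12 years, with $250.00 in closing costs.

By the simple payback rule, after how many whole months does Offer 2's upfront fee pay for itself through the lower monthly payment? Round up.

124 months

Offer 1: at 7.50% the monthly rate is 0.0062500, so the payment is 15,000 × 0.0062500 / (1 − 1.0062500^−144) = $158.28.
Offer 2: monthly rate = 7.25%/12 = 0.0060417; payment = 15,000 × 0.0060417 / (1 − (1+0.0060417)^−144) = $156.26.
Monthly savings = $158.28 − $156.26 = $2.02.
Break-even = $250.00 / $2.02 = 123.76 → 124 months.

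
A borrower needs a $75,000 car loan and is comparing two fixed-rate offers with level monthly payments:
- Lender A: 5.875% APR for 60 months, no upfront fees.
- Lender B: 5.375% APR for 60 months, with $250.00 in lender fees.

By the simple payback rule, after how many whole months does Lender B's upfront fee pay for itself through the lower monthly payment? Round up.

15 months

Lender A: monthly rate = 5.875%/12 = 0.0048958; payment = 75,000 × 0.0048958 / (1 − (1+0.0048958)^−60) = $1,445.60.
Lender B: at 5.375% the monthly rate is 0.0044792, so the payment is 75,000 × 0.0044792 / (1 − 1.0044792^−60) = $1,428.26.
Monthly savings = $1,445.60 − $1,428.26 = $17.34.
Break-even = $250.00 / $17.34 = 14.42 → 15 months.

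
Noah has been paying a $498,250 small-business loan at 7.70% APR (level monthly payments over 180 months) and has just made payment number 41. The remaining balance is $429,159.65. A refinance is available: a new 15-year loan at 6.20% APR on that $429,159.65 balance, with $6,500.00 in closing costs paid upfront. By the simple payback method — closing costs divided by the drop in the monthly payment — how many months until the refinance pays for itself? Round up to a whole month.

Current payment = 498,250 × 7.7%/12 / (1 − (1+0.0064167)^−180) = $4,675.65.
Refinanced payment = 429,159.65 × 0.0051667 / (1 − (1+0.0051667)^−180) = $3,668.03.
Monthly savings = $4,675.65 − $3,668.03 = $1,007.62.
Break-even = $6,500.00 / $1,007.62 = 6.45 → 7 months.

7 months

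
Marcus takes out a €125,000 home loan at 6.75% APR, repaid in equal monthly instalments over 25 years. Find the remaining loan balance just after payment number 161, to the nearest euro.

With monthly rate i = 6.75%/12 = 0.0056250, the balance after k of n payments is P · [(1+i)^n − (1+i)^k] / [(1+i)^n − 1].
(1+0.0056250)^300 = 5.38044793 and (1+0.0056250)^161 = 2.46720873, so the balance is 125,000 × (5.38044793 − 2.46720873) / (5.38044793 − 1) = €83,131.89.

€83,132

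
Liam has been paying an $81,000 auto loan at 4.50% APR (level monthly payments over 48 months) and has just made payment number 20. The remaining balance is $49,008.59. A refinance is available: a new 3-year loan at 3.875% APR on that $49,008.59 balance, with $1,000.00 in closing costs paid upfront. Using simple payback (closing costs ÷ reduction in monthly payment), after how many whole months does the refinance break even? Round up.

3 months

Current payment = 81,000 × 4.5%/12 / (1 − (1+0.0037500)^−48) = $1,847.08.
Refinanced payment = 49,008.59 × 0.0032292 / (1 − (1+0.0032292)^−36) = $1,444.21.
Monthly savings = $1,847.08 − $1,444.21 = $402.87.
Break-even = $1,000.00 / $402.87 = 2.48 → 3 months.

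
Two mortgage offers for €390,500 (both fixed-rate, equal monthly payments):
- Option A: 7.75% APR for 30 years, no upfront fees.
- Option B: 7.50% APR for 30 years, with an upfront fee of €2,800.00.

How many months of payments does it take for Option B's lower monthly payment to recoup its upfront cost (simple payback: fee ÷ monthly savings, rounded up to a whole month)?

Option A: at 7.75% the monthly rate is 0.0064583, so the payment is 390,500 × 0.0064583 / (1 − 1.0064583^−360) = €2,797.59.
Option B: at 7.50% the monthly rate is 0.0062500, so the payment is 390,500 × 0.0062500 / (1 − 1.0062500^−360) = €2,730.43.
Monthly savings = €2,797.59 − €2,730.43 = €67.16.
Break-even = €2,800.00 / €67.16 = 41.69 → 42 months.

42 months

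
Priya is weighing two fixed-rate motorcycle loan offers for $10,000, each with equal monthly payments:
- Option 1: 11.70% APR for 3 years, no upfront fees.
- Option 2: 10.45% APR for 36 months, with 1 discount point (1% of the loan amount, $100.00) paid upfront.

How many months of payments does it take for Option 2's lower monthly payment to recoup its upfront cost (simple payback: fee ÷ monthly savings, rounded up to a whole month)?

17 months

Option 1: at 11.70% the monthly rate is 0.0097500, so the payment is 10,000 × 0.0097500 / (1 − 1.0097500^−36) = $330.71.
Option 2: monthly rate = 10.45%/12 = 0.0087083; payment = 10,000 × 0.0087083 / (1 − (1+0.0087083)^−36) = $324.79.
Monthly savings = $330.71 − $324.79 = $5.92.
Break-even = $100.00 / $5.92 = 16.89 → 17 months.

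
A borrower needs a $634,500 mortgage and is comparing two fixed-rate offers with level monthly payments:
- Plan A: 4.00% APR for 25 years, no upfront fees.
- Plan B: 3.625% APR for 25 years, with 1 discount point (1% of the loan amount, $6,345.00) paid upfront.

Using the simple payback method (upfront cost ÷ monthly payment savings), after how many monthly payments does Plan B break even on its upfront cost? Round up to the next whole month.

49 months

Plan A: at 4.00% the monthly rate is 0.0033333, so the payment is 634,500 × 0.0033333 / (1 − 1.0033333^−300) = $3,349.12.
Plan B: at 3.625% the monthly rate is 0.0030208, so the payment is 634,500 × 0.0030208 / (1 − 1.0030208^−300) = $3,219.15.
Monthly savings = $3,349.12 − $3,219.15 = $129.97.
Break-even = $6,345.00 / $129.97 = 48.82 → 49 months.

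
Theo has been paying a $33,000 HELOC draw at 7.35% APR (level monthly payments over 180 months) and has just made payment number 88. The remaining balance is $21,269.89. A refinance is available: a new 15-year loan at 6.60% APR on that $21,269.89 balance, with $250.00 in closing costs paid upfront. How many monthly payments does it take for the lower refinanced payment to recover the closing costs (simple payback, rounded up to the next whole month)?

Current payment = 33,000 × 7.35%/12 / (1 − (1+0.0061250)^−180) = $303.11.
Refinanced payment = 21,269.89 × 0.0055000 / (1 − (1+0.0055000)^−180) = $186.45.
Monthly savings = $303.11 − $186.45 = $116.66.
Break-even = $250.00 / $116.66 = 2.14 → 3 months.

3 months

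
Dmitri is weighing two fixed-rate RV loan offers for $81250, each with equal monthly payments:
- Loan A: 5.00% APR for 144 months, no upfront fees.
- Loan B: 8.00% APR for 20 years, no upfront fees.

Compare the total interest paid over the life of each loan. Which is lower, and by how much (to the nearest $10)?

Loan A by $54,890

Loan A: at 5.00% the monthly rate is 0.0041667, so the payment is 81,250 × 0.0041667 / (1 − 1.0041667^−144) = $751.47.
Total interest on Loan A = 144 × $751.47 − $81,250 = $26,961.68.
Loan B: monthly rate = 8%/12 = 0.0066667; payment = 81,250 × 0.0066667 / (1 − (1+0.0066667)^−240) = $679.61.
Total interest on Loan B = 240 × $679.61 − $81,250 = $81,856.40.
Loan A is lower by $54,894.72.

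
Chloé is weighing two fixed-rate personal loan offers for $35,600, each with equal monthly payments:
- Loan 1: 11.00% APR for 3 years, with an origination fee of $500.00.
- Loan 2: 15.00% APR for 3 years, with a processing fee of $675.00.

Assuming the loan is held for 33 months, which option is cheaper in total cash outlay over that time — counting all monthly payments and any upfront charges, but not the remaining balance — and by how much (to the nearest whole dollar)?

Loan 1: monthly rate = 11%/12 = 0.0091667; payment = 35,600 × 0.0091667 / (1 − (1+0.0091667)^−36) = $1,165.50.
Loan 2: monthly rate = 15%/12 = 0.0125000; payment = 35,600 × 0.0125000 / (1 − (1+0.0125000)^−36) = $1,234.09.
Over 33 months: Loan 1 costs 33 × $1,165.50 + $500.00 = $38,961.50; Loan 2 costs 33 × $1,234.09 + $675.00 = $41,399.97.
Loan 1 is cheaper by $41,399.97 − $38,961.50 = $2,438.47.

Loan 1 by $2,438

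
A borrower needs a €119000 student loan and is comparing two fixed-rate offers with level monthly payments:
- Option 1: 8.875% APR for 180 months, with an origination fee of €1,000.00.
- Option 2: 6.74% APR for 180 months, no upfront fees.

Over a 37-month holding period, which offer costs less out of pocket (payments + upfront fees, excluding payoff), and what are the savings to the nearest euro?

Option 2 by €6,393

Option 1: at 8.875% the monthly rate is 0.0073958, so the payment is 119,000 × 0.0073958 / (1 − 1.0073958^−180) = €1,198.14.
Option 2: at 6.74% the monthly rate is 0.0056167, so the payment is 119,000 × 0.0056167 / (1 − 1.0056167^−180) = €1,052.38.
Over 37 months: Option 1 costs 37 × €1,198.14 + €1,000.00 = €45,331.18; Option 2 costs 37 × €1,052.38 = €38,938.06.
Option 2 is cheaper by €45,331.18 − €38,938.06 = €6,393.12.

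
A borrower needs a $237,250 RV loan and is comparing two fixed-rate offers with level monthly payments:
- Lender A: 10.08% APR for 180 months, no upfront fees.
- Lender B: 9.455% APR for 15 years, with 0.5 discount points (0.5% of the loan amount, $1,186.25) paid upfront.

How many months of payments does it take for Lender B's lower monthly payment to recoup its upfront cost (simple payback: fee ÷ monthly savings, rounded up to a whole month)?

14 months

Lender A: at 10.08% the monthly rate is 0.0084000, so the payment is 237,250 × 0.0084000 / (1 − 1.0084000^−180) = $2,561.12.
Lender B: at 9.455% the monthly rate is 0.0078792, so the payment is 237,250 × 0.0078792 / (1 − 1.0078792^−180) = $2,470.98.
Monthly savings = $2,561.12 − $2,470.98 = $90.14.
Break-even = $1,186.25 / $90.14 = 13.16 → 14 months.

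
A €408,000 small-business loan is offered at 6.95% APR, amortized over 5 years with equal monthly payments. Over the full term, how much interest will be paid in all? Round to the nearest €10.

€76,160

Monthly rate = 6.95%/12 = 0.0057917; payment = 408,000 × 0.0057917 / (1 − (1+0.0057917)^−60) = €8,069.27.
Total paid = 60 × €8,069.27 = €484,156.20; interest = €484,156.20 − €408,000 = €76,156.20.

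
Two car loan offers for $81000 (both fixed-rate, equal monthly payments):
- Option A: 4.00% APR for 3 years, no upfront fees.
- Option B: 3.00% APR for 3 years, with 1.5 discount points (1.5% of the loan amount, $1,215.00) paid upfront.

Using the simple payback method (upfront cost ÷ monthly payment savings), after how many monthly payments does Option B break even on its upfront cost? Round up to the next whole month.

Option A: monthly rate = 4%/12 = 0.0033333; payment = 81,000 × 0.0033333 / (1 − (1+0.0033333)^−36) = $2,391.44.
Option B: at 3.00% the monthly rate is 0.0025000, so the payment is 81,000 × 0.0025000 / (1 − 1.0025000^−36) = $2,355.58.
Monthly savings = $2,391.44 − $2,355.58 = $35.86.
Break-even = $1,215.00 / $35.86 = 33.88 → 34 months.

34 months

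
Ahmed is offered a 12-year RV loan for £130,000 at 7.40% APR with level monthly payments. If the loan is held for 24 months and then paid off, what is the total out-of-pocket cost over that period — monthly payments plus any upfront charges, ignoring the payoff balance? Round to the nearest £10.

£32,750

Monthly rate = 7.4%/12 = 0.0061667; payment = 130,000 × 0.0061667 / (1 − (1+0.0061667)^−144) = £1,364.77.
Total outlay = 24 × £1,364.77 = £32,754.48.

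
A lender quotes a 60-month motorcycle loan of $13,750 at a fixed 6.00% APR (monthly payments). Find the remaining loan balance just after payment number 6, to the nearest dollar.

With monthly rate i = 6%/12 = 0.0050000, the balance after k of n payments is P · [(1+i)^n − (1+i)^k] / [(1+i)^n − 1].
(1+0.0050000)^60 = 1.34885015 and (1+0.0050000)^6 = 1.03037751, so the balance is 13,750 × (1.34885015 − 1.03037751) / (1.34885015 − 1) = $12,552.66.

$12,553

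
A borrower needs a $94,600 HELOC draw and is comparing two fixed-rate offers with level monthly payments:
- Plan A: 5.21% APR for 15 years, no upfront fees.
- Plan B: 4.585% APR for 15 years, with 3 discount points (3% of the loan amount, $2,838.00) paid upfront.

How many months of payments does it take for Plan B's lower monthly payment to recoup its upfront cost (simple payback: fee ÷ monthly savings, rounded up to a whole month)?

Plan A: at 5.21% the monthly rate is 0.0043417, so the payment is 94,600 × 0.0043417 / (1 − 1.0043417^−180) = $758.48.
Plan B: at 4.585% the monthly rate is 0.0038208, so the payment is 94,600 × 0.0038208 / (1 − 1.0038208^−180) = $727.80.
Monthly savings = $758.48 − $727.80 = $30.68.
Break-even = $2,838.00 / $30.68 = 92.50 → 93 months.

93 months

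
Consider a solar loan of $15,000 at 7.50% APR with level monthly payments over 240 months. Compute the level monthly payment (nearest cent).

Monthly rate = 7.5%/12 = 0.0062500; payment = 15,000 × 0.0062500 / (1 − (1+0.0062500)^−240) = $120.84.

$120.84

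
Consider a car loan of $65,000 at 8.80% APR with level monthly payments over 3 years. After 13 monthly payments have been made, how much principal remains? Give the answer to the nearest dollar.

With monthly rate i = 8.8%/12 = 0.0073333, the balance after k of n payments is P · [(1+i)^n − (1+i)^k] / [(1+i)^n − 1].
(1+0.0073333)^36 = 1.30087447 and (1+0.0073333)^13 = 1.09964289, so the balance is 65,000 × (1.30087447 − 1.09964289) / (1.30087447 − 1) = $43,473.46.

$43,473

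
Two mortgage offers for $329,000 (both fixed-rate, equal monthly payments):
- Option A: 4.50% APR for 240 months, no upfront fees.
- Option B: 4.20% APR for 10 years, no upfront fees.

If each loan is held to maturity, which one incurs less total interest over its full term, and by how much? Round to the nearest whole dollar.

Option A: at 4.50% the monthly rate is 0.0037500, so the payment is 329,000 × 0.0037500 / (1 − 1.0037500^−240) = $2,081.42.
Total interest on Option A = 240 × $2,081.42 − $329,000 = $170,540.80.
Option B: monthly rate = 4.2%/12 = 0.0035000; payment = 329,000 × 0.0035000 / (1 − (1+0.0035000)^−120) = $3,362.33.
Total interest on Option B = 120 × $3,362.33 − $329,000 = $74,479.60.
Option B is lower by $96,061.20.

Option B by $96,061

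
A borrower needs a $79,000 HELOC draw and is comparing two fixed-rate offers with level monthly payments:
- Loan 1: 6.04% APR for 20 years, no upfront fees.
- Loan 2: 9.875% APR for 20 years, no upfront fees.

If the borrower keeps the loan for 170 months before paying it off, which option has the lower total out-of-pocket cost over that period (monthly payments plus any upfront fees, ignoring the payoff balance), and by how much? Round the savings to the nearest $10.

Loan 1: monthly rate = 6.04%/12 = 0.0050333; payment = 79,000 × 0.0050333 / (1 − (1+0.0050333)^−240) = $567.81.
Loan 2: at 9.875% the monthly rate is 0.0082292, so the payment is 79,000 × 0.0082292 / (1 − 1.0082292^−240) = $755.84.
Over 170 months: Loan 1 costs 170 × $567.81 = $96,527.70; Loan 2 costs 170 × $755.84 = $128,492.80.
Loan 1 is cheaper by $128,492.80 − $96,527.70 = $31,965.10.

Loan 1 by $31,970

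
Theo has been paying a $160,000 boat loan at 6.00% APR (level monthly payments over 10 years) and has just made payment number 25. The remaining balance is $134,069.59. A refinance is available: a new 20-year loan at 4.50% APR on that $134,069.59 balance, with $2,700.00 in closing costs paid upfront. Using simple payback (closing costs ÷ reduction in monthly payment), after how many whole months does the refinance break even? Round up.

Current payment = 160,000 × 6%/12 / (1 − (1+0.0050000)^−120) = $1,776.33.
Refinanced payment = 134,069.59 × 0.0037500 / (1 − (1+0.0037500)^−240) = $848.19.
Monthly savings = $1,776.33 − $848.19 = $928.14.
Break-even = $2,700.00 / $928.14 = 2.91 → 3 months.

3 months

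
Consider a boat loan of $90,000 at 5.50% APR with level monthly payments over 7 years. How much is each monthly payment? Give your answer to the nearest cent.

Monthly rate = 5.5%/12 = 0.0045833; payment = 90,000 × 0.0045833 / (1 − (1+0.0045833)^−84) = $1,293.30.

$1,293.30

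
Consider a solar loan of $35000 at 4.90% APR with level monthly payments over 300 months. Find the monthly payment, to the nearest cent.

At 4.90% the monthly rate is 0.0040833, so the payment is 35,000 × 0.0040833 / (1 − 1.0040833^−300) = $202.57.

$202.57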